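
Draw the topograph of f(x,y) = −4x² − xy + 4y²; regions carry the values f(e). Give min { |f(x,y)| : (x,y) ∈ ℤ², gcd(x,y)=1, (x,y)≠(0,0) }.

descent: ρ → (4,1,-4)  [lands on river]
river: ρ → (-4,7,1)
river: ρ → (1,7,-4)
river: ρ → (-4,1,4)
river: ρ → (4,7,-1)
river: ρ → (-1,7,4)
closes: descent 1, river 6
min |a| on river = 1

1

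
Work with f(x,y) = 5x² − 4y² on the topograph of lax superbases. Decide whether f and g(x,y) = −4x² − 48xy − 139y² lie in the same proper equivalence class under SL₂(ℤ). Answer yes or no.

D₁ = 80, D₂ = 80
river cycle of f (length 2): (-4, 8, 1), (1, 8, -4)
river cycle of g (length 2): (-4, 8, 1), (1, 8, -4)
cycles coincide ⇒ equivalent

yes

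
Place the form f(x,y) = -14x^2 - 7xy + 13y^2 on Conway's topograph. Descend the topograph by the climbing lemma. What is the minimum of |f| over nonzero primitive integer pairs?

descent: ρ → (13,7,-14)  [lands on river]
river: ρ → (-14,21,6)
river: ρ → (6,27,-2)
river: ρ → (-2,25,19)
river: ρ → (19,13,-8)
river: ρ → (-8,19,13)
closes: descent 1, river 6
min |a| on river = 2

2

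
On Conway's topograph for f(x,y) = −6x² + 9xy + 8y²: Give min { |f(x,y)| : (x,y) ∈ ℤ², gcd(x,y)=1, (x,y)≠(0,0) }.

river: ρ → (8,7,-7)
river: ρ → (-7,7,8)
river: ρ → (8,9,-6)
river: ρ → (-6,15,2)
river: ρ → (2,13,-13)
river: ρ → (-13,13,2)
river: ρ → (2,15,-6)
river: ρ → (-6,9,8)
closes: descent 0, river 8
min |a| on river = 2

2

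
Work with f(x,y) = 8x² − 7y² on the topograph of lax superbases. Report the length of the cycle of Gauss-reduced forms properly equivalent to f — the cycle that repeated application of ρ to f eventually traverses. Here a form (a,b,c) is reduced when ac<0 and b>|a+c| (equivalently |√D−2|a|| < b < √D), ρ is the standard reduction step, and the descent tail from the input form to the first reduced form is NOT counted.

D = 224, ⌊√D⌋ = 14
descent: ρ → (-7,14,1)  [lands on river]
river: ρ → (1,14,-7)
ρ-cycle length = 2 (tail of 1 descent step not counted)

2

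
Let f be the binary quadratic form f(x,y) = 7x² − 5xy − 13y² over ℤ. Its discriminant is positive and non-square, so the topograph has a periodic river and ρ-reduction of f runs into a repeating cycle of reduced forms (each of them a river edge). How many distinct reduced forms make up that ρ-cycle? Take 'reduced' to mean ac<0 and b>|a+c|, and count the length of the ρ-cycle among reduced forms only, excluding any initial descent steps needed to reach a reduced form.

D = 389, ⌊√D⌋ = 19
descent: ρ → (-13,5,7)
descent: ρ → (7,9,-11)  [lands on river]
river: ρ → (-11,13,5)
river: ρ → (5,17,-5)
river: ρ → (-5,13,11)
river: ρ → (11,9,-7)
river: ρ → (-7,19,1)
river: ρ → (1,19,-7)
river: ρ → (-7,9,11)
river: ρ → (11,13,-5)
river: ρ → (-5,17,5)
river: ρ → (5,13,-11)
river: ρ → (-11,9,7)
river: ρ → (7,19,-1)
river: ρ → (-1,19,7)
ρ-cycle length = 14 (tail of 2 descent steps not counted)

14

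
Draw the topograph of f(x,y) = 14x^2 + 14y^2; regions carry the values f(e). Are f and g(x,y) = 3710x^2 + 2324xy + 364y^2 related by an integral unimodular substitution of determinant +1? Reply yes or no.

D₁ = -784, D₂ = -784
f: reduced (well bottom): (14,0,14) with a≤c, −a<b≤a
g: flip: (3710,2324,364)→(364,-2324,3710)
g: translate: b→-140 (≡-2324 mod 728), so (364,-2324,3710)→(364,-140,14)
g: flip: (364,-140,14)→(14,140,364)
g: translate: b→0 (≡140 mod 28), so (14,140,364)→(14,0,14)
g: reduced (well bottom): (14,0,14) with a≤c, −a<b≤a
reduced forms (14, 0, 14) vs (14, 0, 14) ⇒ equivalent

yes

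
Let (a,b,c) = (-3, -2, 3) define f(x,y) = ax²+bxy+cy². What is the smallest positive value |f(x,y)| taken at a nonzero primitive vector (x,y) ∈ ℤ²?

descent: ρ → (3,2,-3)  [lands on river]
river: ρ → (-3,4,2)
river: ρ → (2,4,-3)
river: ρ → (-3,2,3)
river: ρ → (3,4,-2)
river: ρ → (-2,4,3)
closes: descent 1, river 6
min |a| on river = 2

2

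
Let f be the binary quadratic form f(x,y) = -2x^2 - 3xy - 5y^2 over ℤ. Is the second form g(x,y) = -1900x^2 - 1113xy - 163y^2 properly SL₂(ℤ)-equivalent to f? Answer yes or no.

D₁ = -31, D₂ = -31
f is negative-definite; reduce −f:
−f: translate: b→-1 (≡3 mod 4), so (2,3,5)→(2,-1,4)
−f: reduced (well bottom): (2,-1,4) with a≤c, −a<b≤a
flip sign back: reduced form of f is (-2,1,-4)
g is negative-definite; reduce −g:
−g: flip: (1900,1113,163)→(163,-1113,1900)
−g: translate: b→-135 (≡-1113 mod 326), so (163,-1113,1900)→(163,-135,28)
−g: flip: (163,-135,28)→(28,135,163)
−g: translate: b→23 (≡135 mod 56), so (28,135,163)→(28,23,5)
−g: flip: (28,23,5)→(5,-23,28)
−g: translate: b→-3 (≡-23 mod 10), so (5,-23,28)→(5,-3,2)
−g: flip: (5,-3,2)→(2,3,5)
−g: translate: b→-1 (≡3 mod 4), so (2,3,5)→(2,-1,4)
−g: reduced (well bottom): (2,-1,4) with a≤c, −a<b≤a
flip sign back: reduced form of g is (-2,1,-4)
reduced forms (-2, 1, -4) vs (-2, 1, -4) ⇒ equivalent

yes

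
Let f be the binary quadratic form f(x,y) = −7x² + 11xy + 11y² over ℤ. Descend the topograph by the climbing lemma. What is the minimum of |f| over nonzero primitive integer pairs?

river: ρ → (11,11,-7)
river: ρ → (-7,17,5)
river: ρ → (5,13,-13)
river: ρ → (-13,13,5)
river: ρ → (5,17,-7)
river: ρ → (-7,11,11)
closes: descent 0, river 6
min |a| on river = 5

5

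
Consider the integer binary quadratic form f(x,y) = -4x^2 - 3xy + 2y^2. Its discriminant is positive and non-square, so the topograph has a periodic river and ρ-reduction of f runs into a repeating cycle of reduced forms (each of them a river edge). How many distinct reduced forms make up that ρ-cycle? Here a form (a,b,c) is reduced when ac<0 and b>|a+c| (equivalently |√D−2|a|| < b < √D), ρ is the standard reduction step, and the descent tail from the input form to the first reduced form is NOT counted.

D = 41, ⌊√D⌋ = 6
descent: ρ → (2,3,-4)  [lands on river]
river: ρ → (-4,5,1)
river: ρ → (1,5,-4)
river: ρ → (-4,3,2)
river: ρ → (2,5,-2)
river: ρ → (-2,3,4)
river: ρ → (4,5,-1)
river: ρ → (-1,5,4)
river: ρ → (4,3,-2)
river: ρ → (-2,5,2)
ρ-cycle length = 10 (tail of 1 descent step not counted)

10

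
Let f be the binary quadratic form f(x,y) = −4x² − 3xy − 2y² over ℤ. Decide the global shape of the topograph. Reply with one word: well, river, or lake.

D = b²−4ac = (-3)² − 4·(-4)·(-2) = -23
D < 0 ⇒ definite ⇒ every region one sign ⇒ single well

well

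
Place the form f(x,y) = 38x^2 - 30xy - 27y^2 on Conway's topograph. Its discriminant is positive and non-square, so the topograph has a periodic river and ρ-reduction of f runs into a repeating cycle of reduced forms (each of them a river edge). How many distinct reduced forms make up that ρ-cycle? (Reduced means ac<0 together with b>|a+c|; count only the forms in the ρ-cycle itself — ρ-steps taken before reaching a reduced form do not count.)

D = 5004, ⌊√D⌋ = 70
descent: ρ → (-27,30,38)  [lands on river]
river: ρ → (38,46,-19)
river: ρ → (-19,68,5)
river: ρ → (5,62,-58)
river: ρ → (-58,54,9)
river: ρ → (9,54,-58)
river: ρ → (-58,62,5)
river: ρ → (5,68,-19)
river: ρ → (-19,46,38)
river: ρ → (38,30,-27)
river: ρ → (-27,24,41)
river: ρ → (41,58,-10)
river: ρ → (-10,62,29)
river: ρ → (29,54,-18)
river: ρ → (-18,54,29)
river: ρ → (29,62,-10)
river: ρ → (-10,58,41)
river: ρ → (41,24,-27)
ρ-cycle length = 18 (tail of 1 descent step not counted)

18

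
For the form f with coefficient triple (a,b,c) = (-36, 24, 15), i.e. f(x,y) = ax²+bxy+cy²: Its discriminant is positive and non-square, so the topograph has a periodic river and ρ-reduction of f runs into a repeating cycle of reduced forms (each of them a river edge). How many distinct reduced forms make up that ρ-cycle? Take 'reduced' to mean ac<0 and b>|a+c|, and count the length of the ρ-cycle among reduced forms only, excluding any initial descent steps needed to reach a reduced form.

D = 2736, ⌊√D⌋ = 52
river: ρ → (15,36,-24)
river: ρ → (-24,12,27)
river: ρ → (27,42,-9)
river: ρ → (-9,48,12)
river: ρ → (12,48,-9)
river: ρ → (-9,42,27)
river: ρ → (27,12,-24)
river: ρ → (-24,36,15)
river: ρ → (15,24,-36)
river: ρ → (-36,48,3)
river: ρ → (3,48,-36)
river: ρ → (-36,24,15)
ρ-cycle length = 12 (tail of 0 descent steps not counted)

12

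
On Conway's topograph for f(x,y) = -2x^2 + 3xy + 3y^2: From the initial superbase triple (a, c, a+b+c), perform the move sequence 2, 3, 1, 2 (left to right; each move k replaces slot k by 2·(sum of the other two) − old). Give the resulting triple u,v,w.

start (-2,3,4) = (f(1,0),f(0,1),f(1,1))
replace slot 2: 2·((-2)+4) − 3 = 1 → (-2,1,4)
replace slot 3: 2·((-2)+1) − 4 = -6 → (-2,1,-6)
replace slot 1: 2·(1+(-6)) − (-2) = -8 → (-8,1,-6)
replace slot 2: 2·((-8)+(-6)) − 1 = -29 → (-8,-29,-6)

-8,-29,-6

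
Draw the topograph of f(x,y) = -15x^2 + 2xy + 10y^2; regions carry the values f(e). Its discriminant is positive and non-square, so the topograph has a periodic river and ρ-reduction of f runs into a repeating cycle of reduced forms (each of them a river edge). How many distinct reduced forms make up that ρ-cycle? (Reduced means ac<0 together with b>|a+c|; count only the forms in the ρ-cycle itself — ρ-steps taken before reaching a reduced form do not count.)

D = 604, ⌊√D⌋ = 24
descent: ρ → (10,18,-7)  [lands on river]
river: ρ → (-7,24,1)
river: ρ → (1,24,-7)
river: ρ → (-7,18,10)
river: ρ → (10,22,-3)
river: ρ → (-3,20,17)
river: ρ → (17,14,-6)
river: ρ → (-6,22,5)
river: ρ → (5,18,-14)
river: ρ → (-14,10,9)
river: ρ → (9,8,-15)
river: ρ → (-15,22,2)
river: ρ → (2,22,-15)
river: ρ → (-15,8,9)
river: ρ → (9,10,-14)
river: ρ → (-14,18,5)
river: ρ → (5,22,-6)
river: ρ → (-6,14,17)
river: ρ → (17,20,-3)
river: ρ → (-3,22,10)
ρ-cycle length = 20 (tail of 1 descent step not counted)

20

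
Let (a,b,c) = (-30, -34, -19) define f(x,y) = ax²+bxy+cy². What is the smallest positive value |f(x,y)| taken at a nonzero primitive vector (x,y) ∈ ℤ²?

translate: b→-26 (≡34 mod 60), so (30,34,19)→(30,-26,15)
flip: (30,-26,15)→(15,26,30)
translate: b→-4 (≡26 mod 30), so (15,26,30)→(15,-4,19)
reduced (well bottom): (15,-4,19) with a≤c, −a<b≤a
well minimum |f| = |-15| = 15 (negative-definite)

15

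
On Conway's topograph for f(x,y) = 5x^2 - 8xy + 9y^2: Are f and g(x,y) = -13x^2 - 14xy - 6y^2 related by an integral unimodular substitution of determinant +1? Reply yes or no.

D₁ = -116, D₂ = -116
f: translate: b→2 (≡-8 mod 10), so (5,-8,9)→(5,2,6)
f: reduced (well bottom): (5,2,6) with a≤c, −a<b≤a
g is negative-definite; reduce −g:
−g: translate: b→-12 (≡14 mod 26), so (13,14,6)→(13,-12,5)
−g: flip: (13,-12,5)→(5,12,13)
−g: translate: b→2 (≡12 mod 10), so (5,12,13)→(5,2,6)
−g: reduced (well bottom): (5,2,6) with a≤c, −a<b≤a
flip sign back: reduced form of g is (-5,-2,-6)
reduced forms (5, 2, 6) vs (-5, -2, -6) ⇒ inequivalent

no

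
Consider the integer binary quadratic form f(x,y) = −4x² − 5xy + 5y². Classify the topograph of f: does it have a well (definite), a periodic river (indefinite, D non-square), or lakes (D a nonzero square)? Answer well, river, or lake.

D = b²−4ac = (-5)² − 4·(-4)·5 = 105
D > 0 non-square ⇒ indefinite ⇒ periodic river

river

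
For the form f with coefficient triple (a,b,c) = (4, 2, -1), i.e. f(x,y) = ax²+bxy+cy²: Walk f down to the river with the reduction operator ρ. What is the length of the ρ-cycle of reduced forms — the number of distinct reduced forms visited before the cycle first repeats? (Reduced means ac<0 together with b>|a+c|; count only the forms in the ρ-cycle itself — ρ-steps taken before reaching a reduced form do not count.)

D = 20, ⌊√D⌋ = 4
descent: ρ → (-1,4,1)  [lands on river]
river: ρ → (1,4,-1)
ρ-cycle length = 2 (tail of 1 descent step not counted)

2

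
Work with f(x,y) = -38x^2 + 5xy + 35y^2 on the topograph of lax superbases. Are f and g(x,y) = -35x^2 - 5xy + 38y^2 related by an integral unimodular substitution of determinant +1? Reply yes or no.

D₁ = 5345, D₂ = 5345
river cycle of f (length 28): (35, 65, -8), (-8, 63, 43), (43, 23, -28), (-28, 33, 38), (38, 43, -23), (-23, 49, 32), (32, 15, -40), (-40, 65, 7), (7, 61, -58), (-58, 55, 10), … (18 more)
river cycle of g (length 28): (38, 5, -35), (-35, 65, 8), (8, 63, -43), (-43, 23, 28), (28, 33, -38), (-38, 43, 23), (23, 49, -32), (-32, 15, 40), (40, 65, -7), (-7, 61, 58), … (18 more)
cycles differ ⇒ inequivalent

no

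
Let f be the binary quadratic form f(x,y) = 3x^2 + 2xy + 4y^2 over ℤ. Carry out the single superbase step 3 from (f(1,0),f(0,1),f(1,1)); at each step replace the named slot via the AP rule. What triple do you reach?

start (3,4,9) = (f(1,0),f(0,1),f(1,1))
replace slot 3: 2·(3+4) − 9 = 5 → (3,4,5)

3,4,5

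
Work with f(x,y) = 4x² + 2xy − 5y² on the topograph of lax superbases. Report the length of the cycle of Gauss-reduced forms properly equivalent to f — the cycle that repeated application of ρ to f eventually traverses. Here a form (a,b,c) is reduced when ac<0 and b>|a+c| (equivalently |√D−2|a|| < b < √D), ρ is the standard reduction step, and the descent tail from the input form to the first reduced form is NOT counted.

D = 84, ⌊√D⌋ = 9
river: ρ → (-5,8,1)
river: ρ → (1,8,-5)
river: ρ → (-5,2,4)
river: ρ → (4,6,-3)
river: ρ → (-3,6,4)
river: ρ → (4,2,-5)
ρ-cycle length = 6 (tail of 0 descent steps not counted)

6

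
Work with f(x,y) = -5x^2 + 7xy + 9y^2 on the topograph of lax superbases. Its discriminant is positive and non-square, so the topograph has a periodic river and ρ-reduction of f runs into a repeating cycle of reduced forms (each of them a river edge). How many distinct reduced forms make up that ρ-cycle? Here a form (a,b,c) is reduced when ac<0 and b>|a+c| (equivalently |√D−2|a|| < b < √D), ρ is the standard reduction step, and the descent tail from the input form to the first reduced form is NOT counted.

D = 229, ⌊√D⌋ = 15
river: ρ → (9,11,-3)
river: ρ → (-3,13,5)
river: ρ → (5,7,-9)
river: ρ → (-9,11,3)
river: ρ → (3,13,-5)
river: ρ → (-5,7,9)
ρ-cycle length = 6 (tail of 0 descent steps not counted)

6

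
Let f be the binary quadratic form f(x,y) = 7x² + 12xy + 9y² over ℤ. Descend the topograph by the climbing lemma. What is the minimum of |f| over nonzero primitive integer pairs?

translate: b→-2 (≡12 mod 14), so (7,12,9)→(7,-2,4)
flip: (7,-2,4)→(4,2,7)
reduced (well bottom): (4,2,7) with a≤c, −a<b≤a
well minimum = a = 4

4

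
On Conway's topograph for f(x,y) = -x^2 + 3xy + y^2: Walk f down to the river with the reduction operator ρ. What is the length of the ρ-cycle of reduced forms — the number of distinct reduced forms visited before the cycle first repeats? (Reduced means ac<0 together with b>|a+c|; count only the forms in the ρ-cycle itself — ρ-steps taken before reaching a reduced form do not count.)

D = 13, ⌊√D⌋ = 3
river: ρ → (1,3,-1)
river: ρ → (-1,3,1)
ρ-cycle length = 2 (tail of 0 descent steps not counted)

2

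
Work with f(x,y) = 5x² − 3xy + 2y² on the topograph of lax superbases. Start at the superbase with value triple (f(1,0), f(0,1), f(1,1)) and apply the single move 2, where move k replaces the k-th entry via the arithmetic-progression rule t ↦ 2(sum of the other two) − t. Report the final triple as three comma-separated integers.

start (5,2,4) = (f(1,0),f(0,1),f(1,1))
replace slot 2: 2·(5+4) − 2 = 16 → (5,16,4)

5,16,4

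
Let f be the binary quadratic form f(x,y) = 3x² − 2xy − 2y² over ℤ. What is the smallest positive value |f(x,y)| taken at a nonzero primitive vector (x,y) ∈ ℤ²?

descent: ρ → (-2,2,3)  [lands on river]
river: ρ → (3,4,-1)
river: ρ → (-1,4,3)
river: ρ → (3,2,-2)
closes: descent 1, river 4
min |a| on river = 1

1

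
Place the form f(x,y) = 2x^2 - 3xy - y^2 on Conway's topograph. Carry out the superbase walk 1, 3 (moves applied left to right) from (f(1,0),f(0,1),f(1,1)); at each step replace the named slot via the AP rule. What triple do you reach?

start (2,-1,-2) = (f(1,0),f(0,1),f(1,1))
replace slot 1: 2·((-1)+(-2)) − 2 = -8 → (-8,-1,-2)
replace slot 3: 2·((-8)+(-1)) − (-2) = -16 → (-8,-1,-16)

-8,-1,-16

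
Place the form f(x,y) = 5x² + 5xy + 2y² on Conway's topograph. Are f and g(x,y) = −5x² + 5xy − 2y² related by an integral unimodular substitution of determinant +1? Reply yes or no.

D₁ = -15, D₂ = -15
f: flip: (5,5,2)→(2,-5,5)
f: translate: b→-1 (≡-5 mod 4), so (2,-5,5)→(2,-1,2)
f: flip: (2,-1,2)→(2,1,2)
f: reduced (well bottom): (2,1,2) with a≤c, −a<b≤a
g is negative-definite; reduce −g:
−g: translate: b→5 (≡-5 mod 10), so (5,-5,2)→(5,5,2)
−g: flip: (5,5,2)→(2,-5,5)
−g: translate: b→-1 (≡-5 mod 4), so (2,-5,5)→(2,-1,2)
−g: flip: (2,-1,2)→(2,1,2)
−g: reduced (well bottom): (2,1,2) with a≤c, −a<b≤a
flip sign back: reduced form of g is (-2,-1,-2)
reduced forms (2, 1, 2) vs (-2, -1, -2) ⇒ inequivalent

no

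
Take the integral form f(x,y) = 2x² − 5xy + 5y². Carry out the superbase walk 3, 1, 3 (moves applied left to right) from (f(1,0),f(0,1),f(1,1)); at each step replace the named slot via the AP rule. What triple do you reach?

start (2,5,2) = (f(1,0),f(0,1),f(1,1))
replace slot 3: 2·(2+5) − 2 = 12 → (2,5,12)
replace slot 1: 2·(5+12) − 2 = 32 → (32,5,12)
replace slot 3: 2·(32+5) − 12 = 62 → (32,5,62)

32,5,62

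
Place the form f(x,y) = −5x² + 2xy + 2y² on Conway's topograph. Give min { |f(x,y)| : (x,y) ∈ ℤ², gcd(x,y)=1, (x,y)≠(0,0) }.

descent: ρ → (2,6,-1)  [lands on river]
river: ρ → (-1,6,2)
closes: descent 1, river 2
min |a| on river = 1

1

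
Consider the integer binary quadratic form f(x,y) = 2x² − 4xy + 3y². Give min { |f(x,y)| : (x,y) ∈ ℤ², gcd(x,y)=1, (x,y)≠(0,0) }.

translate: b→0 (≡-4 mod 4), so (2,-4,3)→(2,0,1)
flip: (2,0,1)→(1,0,2)
reduced (well bottom): (1,0,2) with a≤c, −a<b≤a
well minimum = a = 1

1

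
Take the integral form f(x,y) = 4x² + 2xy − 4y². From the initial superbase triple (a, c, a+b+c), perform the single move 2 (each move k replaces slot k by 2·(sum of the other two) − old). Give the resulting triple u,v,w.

start (4,-4,2) = (f(1,0),f(0,1),f(1,1))
replace slot 2: 2·(4+2) − (-4) = 16 → (4,16,2)

4,16,2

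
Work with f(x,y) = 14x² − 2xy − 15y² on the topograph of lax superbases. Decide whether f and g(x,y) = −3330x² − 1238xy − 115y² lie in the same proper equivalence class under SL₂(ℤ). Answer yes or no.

D₁ = 844, D₂ = 844
river cycle of f (length 26): (-15, 2, 14), (14, 26, -3), (-3, 28, 5), (5, 22, -18), (-18, 14, 9), (9, 22, -10), (-10, 18, 13), (13, 8, -15), (-15, 22, 6), (6, 26, -7), … (16 more)
river cycle of g (length 26): (-15, 2, 14), (14, 26, -3), (-3, 28, 5), (5, 22, -18), (-18, 14, 9), (9, 22, -10), (-10, 18, 13), (13, 8, -15), (-15, 22, 6), (6, 26, -7), … (16 more)
cycles coincide ⇒ equivalent

yes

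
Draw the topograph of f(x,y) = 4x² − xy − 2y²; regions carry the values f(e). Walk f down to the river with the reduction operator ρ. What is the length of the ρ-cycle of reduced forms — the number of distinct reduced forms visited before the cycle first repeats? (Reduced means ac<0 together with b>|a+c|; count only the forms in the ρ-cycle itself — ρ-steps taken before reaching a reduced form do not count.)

D = 33, ⌊√D⌋ = 5
descent: ρ → (-2,5,1)  [lands on river]
river: ρ → (1,5,-2)
river: ρ → (-2,3,3)
river: ρ → (3,3,-2)
ρ-cycle length = 4 (tail of 1 descent step not counted)

4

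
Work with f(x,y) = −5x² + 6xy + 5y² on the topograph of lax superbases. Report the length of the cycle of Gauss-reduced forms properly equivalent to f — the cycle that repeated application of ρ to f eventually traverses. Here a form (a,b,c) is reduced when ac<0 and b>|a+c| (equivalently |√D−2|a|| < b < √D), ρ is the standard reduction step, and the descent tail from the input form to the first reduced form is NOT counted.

D = 136, ⌊√D⌋ = 11
river: ρ → (5,4,-6)
river: ρ → (-6,8,3)
river: ρ → (3,10,-3)
river: ρ → (-3,8,6)
river: ρ → (6,4,-5)
river: ρ → (-5,6,5)
ρ-cycle length = 6 (tail of 0 descent steps not counted)

6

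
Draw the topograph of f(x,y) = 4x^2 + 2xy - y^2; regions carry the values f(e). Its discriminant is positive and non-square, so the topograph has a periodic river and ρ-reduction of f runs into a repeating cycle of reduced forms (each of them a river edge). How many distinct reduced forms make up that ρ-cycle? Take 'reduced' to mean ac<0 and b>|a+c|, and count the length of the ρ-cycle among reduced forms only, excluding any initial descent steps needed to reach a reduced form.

D = 20, ⌊√D⌋ = 4
descent: ρ → (-1,4,1)  [lands on river]
river: ρ → (1,4,-1)
ρ-cycle length = 2 (tail of 1 descent step not counted)

2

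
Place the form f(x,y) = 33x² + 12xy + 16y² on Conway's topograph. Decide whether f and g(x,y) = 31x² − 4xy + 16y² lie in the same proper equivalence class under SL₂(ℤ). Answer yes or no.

D₁ = -1968, D₂ = -1968
f: flip: (33,12,16)→(16,-12,33)
f: reduced (well bottom): (16,-12,33) with a≤c, −a<b≤a
g: flip: (31,-4,16)→(16,4,31)
g: reduced (well bottom): (16,4,31) with a≤c, −a<b≤a
reduced forms (16, -12, 33) vs (16, 4, 31) ⇒ inequivalent

no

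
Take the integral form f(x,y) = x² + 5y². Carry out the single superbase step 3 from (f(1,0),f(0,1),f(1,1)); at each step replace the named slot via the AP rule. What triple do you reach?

start (1,5,6) = (f(1,0),f(0,1),f(1,1))
replace slot 3: 2·(1+5) − 6 = 6 → (1,5,6)

1,5,6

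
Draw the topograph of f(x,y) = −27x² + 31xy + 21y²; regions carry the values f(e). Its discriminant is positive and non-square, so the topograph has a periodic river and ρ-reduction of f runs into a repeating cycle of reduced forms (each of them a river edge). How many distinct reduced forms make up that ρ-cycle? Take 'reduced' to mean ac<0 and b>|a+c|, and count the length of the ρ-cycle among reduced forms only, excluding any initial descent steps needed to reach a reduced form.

D = 3229, ⌊√D⌋ = 56
river: ρ → (21,53,-5)
river: ρ → (-5,47,51)
river: ρ → (51,55,-1)
river: ρ → (-1,55,51)
river: ρ → (51,47,-5)
river: ρ → (-5,53,21)
river: ρ → (21,31,-27)
river: ρ → (-27,23,25)
river: ρ → (25,27,-25)
river: ρ → (-25,23,27)
river: ρ → (27,31,-21)
river: ρ → (-21,53,5)
river: ρ → (5,47,-51)
river: ρ → (-51,55,1)
river: ρ → (1,55,-51)
river: ρ → (-51,47,5)
river: ρ → (5,53,-21)
river: ρ → (-21,31,27)
river: ρ → (27,23,-25)
river: ρ → (-25,27,25)
river: ρ → (25,23,-27)
river: ρ → (-27,31,21)
ρ-cycle length = 22 (tail of 0 descent steps not counted)

22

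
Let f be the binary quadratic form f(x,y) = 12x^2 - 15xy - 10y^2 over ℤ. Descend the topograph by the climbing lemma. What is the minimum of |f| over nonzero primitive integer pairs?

descent: ρ → (-10,15,12)  [lands on river]
river: ρ → (12,9,-13)
river: ρ → (-13,17,8)
river: ρ → (8,15,-15)
river: ρ → (-15,15,8)
river: ρ → (8,17,-13)
river: ρ → (-13,9,12)
river: ρ → (12,15,-10)
river: ρ → (-10,25,2)
river: ρ → (2,23,-22)
river: ρ → (-22,21,3)
river: ρ → (3,21,-22)
river: ρ → (-22,23,2)
river: ρ → (2,25,-10)
closes: descent 1, river 14
min |a| on river = 2

2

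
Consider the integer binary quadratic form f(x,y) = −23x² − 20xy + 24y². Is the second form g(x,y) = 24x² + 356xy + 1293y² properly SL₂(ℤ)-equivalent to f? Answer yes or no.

D₁ = 2608, D₂ = 2608
river cycle of f (length 36): (24, 20, -23), (-23, 26, 21), (21, 16, -28), (-28, 40, 9), (9, 50, -3), (-3, 46, 41), (41, 36, -8), (-8, 44, 21), (21, 40, -12), (-12, 32, 33), … (26 more)
river cycle of g (length 36): (24, 20, -23), (-23, 26, 21), (21, 16, -28), (-28, 40, 9), (9, 50, -3), (-3, 46, 41), (41, 36, -8), (-8, 44, 21), (21, 40, -12), (-12, 32, 33), … (26 more)
cycles coincide ⇒ equivalent

yes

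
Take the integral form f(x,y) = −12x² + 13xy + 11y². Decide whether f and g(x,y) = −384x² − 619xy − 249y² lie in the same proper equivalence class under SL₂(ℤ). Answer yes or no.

D₁ = 697, D₂ = 697
river cycle of f (length 18): (11, 9, -14), (-14, 19, 6), (6, 17, -17), (-17, 17, 6), (6, 19, -14), (-14, 9, 11), (11, 13, -12), (-12, 11, 12), (12, 13, -11), (-11, 9, 14), … (8 more)
river cycle of g (length 18): (-14, 19, 6), (6, 17, -17), (-17, 17, 6), (6, 19, -14), (-14, 9, 11), (11, 13, -12), (-12, 11, 12), (12, 13, -11), (-11, 9, 14), (14, 19, -6), … (8 more)
cycles coincide ⇒ equivalent

yes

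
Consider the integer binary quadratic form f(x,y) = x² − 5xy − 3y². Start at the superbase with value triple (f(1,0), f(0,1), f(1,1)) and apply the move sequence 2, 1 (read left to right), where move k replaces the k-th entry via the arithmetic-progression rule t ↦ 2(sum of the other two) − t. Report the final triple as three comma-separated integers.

start (1,-3,-7) = (f(1,0),f(0,1),f(1,1))
replace slot 2: 2·(1+(-7)) − (-3) = -9 → (1,-9,-7)
replace slot 1: 2·((-9)+(-7)) − 1 = -33 → (-33,-9,-7)

-33,-9,-7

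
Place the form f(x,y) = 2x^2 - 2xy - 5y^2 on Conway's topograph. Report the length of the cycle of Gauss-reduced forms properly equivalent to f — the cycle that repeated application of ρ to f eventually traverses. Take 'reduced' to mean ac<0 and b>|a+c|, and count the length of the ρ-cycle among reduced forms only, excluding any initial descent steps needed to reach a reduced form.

D = 44, ⌊√D⌋ = 6
descent: ρ → (-5,2,2)
descent: ρ → (2,6,-1)  [lands on river]
river: ρ → (-1,6,2)
ρ-cycle length = 2 (tail of 2 descent steps not counted)

2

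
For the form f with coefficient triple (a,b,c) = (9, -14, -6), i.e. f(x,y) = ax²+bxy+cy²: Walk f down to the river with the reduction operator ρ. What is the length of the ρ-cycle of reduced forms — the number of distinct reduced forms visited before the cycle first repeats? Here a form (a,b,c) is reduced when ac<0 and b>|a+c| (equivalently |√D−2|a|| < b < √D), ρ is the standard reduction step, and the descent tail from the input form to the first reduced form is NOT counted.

D = 412, ⌊√D⌋ = 20
descent: ρ → (-6,14,9)  [lands on river]
river: ρ → (9,4,-11)
river: ρ → (-11,18,2)
river: ρ → (2,18,-11)
river: ρ → (-11,4,9)
river: ρ → (9,14,-6)
river: ρ → (-6,10,13)
river: ρ → (13,16,-3)
river: ρ → (-3,20,1)
river: ρ → (1,20,-3)
river: ρ → (-3,16,13)
river: ρ → (13,10,-6)
ρ-cycle length = 12 (tail of 1 descent step not counted)

12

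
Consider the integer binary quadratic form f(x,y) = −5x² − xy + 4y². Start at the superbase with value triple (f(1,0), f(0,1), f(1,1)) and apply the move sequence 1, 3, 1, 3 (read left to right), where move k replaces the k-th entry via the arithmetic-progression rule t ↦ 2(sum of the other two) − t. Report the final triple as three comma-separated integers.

start (-5,4,-2) = (f(1,0),f(0,1),f(1,1))
replace slot 1: 2·(4+(-2)) − (-5) = 9 → (9,4,-2)
replace slot 3: 2·(9+4) − (-2) = 28 → (9,4,28)
replace slot 1: 2·(4+28) − 9 = 55 → (55,4,28)
replace slot 3: 2·(55+4) − 28 = 90 → (55,4,90)

55,4,90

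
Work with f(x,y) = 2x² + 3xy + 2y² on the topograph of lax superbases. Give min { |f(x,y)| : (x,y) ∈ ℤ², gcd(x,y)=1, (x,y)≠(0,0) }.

translate: b→-1 (≡3 mod 4), so (2,3,2)→(2,-1,1)
flip: (2,-1,1)→(1,1,2)
reduced (well bottom): (1,1,2) with a≤c, −a<b≤a
well minimum = a = 1

1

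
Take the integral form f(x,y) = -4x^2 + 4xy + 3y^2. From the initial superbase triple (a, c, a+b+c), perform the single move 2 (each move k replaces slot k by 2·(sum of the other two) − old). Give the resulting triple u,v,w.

start (-4,3,3) = (f(1,0),f(0,1),f(1,1))
replace slot 2: 2·((-4)+3) − 3 = -5 → (-4,-5,3)

-4,-5,3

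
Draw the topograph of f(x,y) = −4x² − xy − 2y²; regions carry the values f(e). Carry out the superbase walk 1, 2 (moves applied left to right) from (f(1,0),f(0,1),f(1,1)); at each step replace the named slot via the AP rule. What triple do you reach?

start (-4,-2,-7) = (f(1,0),f(0,1),f(1,1))
replace slot 1: 2·((-2)+(-7)) − (-4) = -14 → (-14,-2,-7)
replace slot 2: 2·((-14)+(-7)) − (-2) = -40 → (-14,-40,-7)

-14,-40,-7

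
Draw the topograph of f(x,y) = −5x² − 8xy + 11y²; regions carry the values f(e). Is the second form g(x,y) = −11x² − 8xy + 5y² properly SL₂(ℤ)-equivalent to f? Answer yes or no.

D₁ = 284, D₂ = 284
river cycle of f (length 8): (11, 8, -5), (-5, 12, 7), (7, 16, -1), (-1, 16, 7), (7, 12, -5), (-5, 8, 11), (11, 14, -2), (-2, 14, 11)
river cycle of g (length 8): (5, 8, -11), (-11, 14, 2), (2, 14, -11), (-11, 8, 5), (5, 12, -7), (-7, 16, 1), (1, 16, -7), (-7, 12, 5)
cycles differ ⇒ inequivalent

no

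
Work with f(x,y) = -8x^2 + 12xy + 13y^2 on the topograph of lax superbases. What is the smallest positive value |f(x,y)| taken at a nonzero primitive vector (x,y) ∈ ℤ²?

river: ρ → (13,14,-7)
river: ρ → (-7,14,13)
river: ρ → (13,12,-8)
river: ρ → (-8,20,5)
river: ρ → (5,20,-8)
river: ρ → (-8,12,13)
closes: descent 0, river 6
min |a| on river = 5

5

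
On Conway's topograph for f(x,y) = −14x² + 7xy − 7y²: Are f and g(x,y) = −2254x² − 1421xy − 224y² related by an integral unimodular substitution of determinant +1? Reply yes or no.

D₁ = -343, D₂ = -343
f is negative-definite; reduce −f:
−f: flip: (14,-7,7)→(7,7,14)
−f: reduced (well bottom): (7,7,14) with a≤c, −a<b≤a
flip sign back: reduced form of f is (-7,-7,-14)
g is negative-definite; reduce −g:
−g: flip: (2254,1421,224)→(224,-1421,2254)
−g: translate: b→-77 (≡-1421 mod 448), so (224,-1421,2254)→(224,-77,7)
−g: flip: (224,-77,7)→(7,77,224)
−g: translate: b→7 (≡77 mod 14), so (7,77,224)→(7,7,14)
−g: reduced (well bottom): (7,7,14) with a≤c, −a<b≤a
flip sign back: reduced form of g is (-7,-7,-14)
reduced forms (-7, -7, -14) vs (-7, -7, -14) ⇒ equivalent

yes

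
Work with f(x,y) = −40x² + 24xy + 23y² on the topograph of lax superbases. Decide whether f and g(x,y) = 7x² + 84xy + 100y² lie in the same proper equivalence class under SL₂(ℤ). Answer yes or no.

D₁ = 4256, D₂ = 4256
river cycle of f (length 8): (23, 22, -41), (-41, 60, 4), (4, 60, -41), (-41, 22, 23), (23, 24, -40), (-40, 56, 7), (7, 56, -40), (-40, 24, 23)
river cycle of g (length 8): (7, 56, -40), (-40, 24, 23), (23, 22, -41), (-41, 60, 4), (4, 60, -41), (-41, 22, 23), (23, 24, -40), (-40, 56, 7)
cycles coincide ⇒ equivalent

yes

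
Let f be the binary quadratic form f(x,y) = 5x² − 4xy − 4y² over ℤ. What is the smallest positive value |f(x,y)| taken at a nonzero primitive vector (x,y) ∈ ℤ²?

descent: ρ → (-4,4,5)  [lands on river]
river: ρ → (5,6,-3)
river: ρ → (-3,6,5)
river: ρ → (5,4,-4)
closes: descent 1, river 4
min |a| on river = 3

3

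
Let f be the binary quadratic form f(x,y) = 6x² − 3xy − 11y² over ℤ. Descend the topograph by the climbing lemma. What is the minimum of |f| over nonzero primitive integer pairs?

descent: ρ → (-11,3,6)
descent: ρ → (6,9,-8)  [lands on river]
river: ρ → (-8,7,7)
river: ρ → (7,7,-8)
river: ρ → (-8,9,6)
river: ρ → (6,15,-2)
river: ρ → (-2,13,13)
river: ρ → (13,13,-2)
river: ρ → (-2,15,6)
closes: descent 2, river 8
min |a| on river = 2

2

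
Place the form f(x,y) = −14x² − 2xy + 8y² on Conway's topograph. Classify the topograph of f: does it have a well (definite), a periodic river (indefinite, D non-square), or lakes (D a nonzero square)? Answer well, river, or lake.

D = b²−4ac = (-2)² − 4·(-14)·8 = 452
D > 0 non-square ⇒ indefinite ⇒ periodic river

river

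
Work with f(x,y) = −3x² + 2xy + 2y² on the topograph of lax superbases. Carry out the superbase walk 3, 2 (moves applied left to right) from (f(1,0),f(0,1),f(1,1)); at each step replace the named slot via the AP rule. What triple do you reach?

start (-3,2,1) = (f(1,0),f(0,1),f(1,1))
replace slot 3: 2·((-3)+2) − 1 = -3 → (-3,2,-3)
replace slot 2: 2·((-3)+(-3)) − 2 = -14 → (-3,-14,-3)

-3,-14,-3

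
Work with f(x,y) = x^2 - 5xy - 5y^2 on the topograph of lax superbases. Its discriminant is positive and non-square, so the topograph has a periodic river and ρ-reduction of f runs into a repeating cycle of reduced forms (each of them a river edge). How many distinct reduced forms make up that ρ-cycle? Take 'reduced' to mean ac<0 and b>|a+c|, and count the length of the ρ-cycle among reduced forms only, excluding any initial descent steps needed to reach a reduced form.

D = 45, ⌊√D⌋ = 6
descent: ρ → (-5,5,1)  [lands on river]
river: ρ → (1,5,-5)
ρ-cycle length = 2 (tail of 1 descent step not counted)

2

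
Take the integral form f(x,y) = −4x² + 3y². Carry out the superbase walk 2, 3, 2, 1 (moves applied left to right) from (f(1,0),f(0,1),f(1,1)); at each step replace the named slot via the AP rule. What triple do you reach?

start (-4,3,-1) = (f(1,0),f(0,1),f(1,1))
replace slot 2: 2·((-4)+(-1)) − 3 = -13 → (-4,-13,-1)
replace slot 3: 2·((-4)+(-13)) − (-1) = -33 → (-4,-13,-33)
replace slot 2: 2·((-4)+(-33)) − (-13) = -61 → (-4,-61,-33)
replace slot 1: 2·((-61)+(-33)) − (-4) = -184 → (-184,-61,-33)

-184,-61,-33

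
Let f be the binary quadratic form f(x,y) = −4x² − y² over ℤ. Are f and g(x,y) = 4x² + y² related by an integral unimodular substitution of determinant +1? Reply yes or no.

D₁ = -16, D₂ = -16
f is negative-definite; reduce −f:
−f: flip: (4,0,1)→(1,0,4)
−f: reduced (well bottom): (1,0,4) with a≤c, −a<b≤a
flip sign back: reduced form of f is (-1,0,-4)
g: flip: (4,0,1)→(1,0,4)
g: reduced (well bottom): (1,0,4) with a≤c, −a<b≤a
reduced forms (-1, 0, -4) vs (1, 0, 4) ⇒ inequivalent

no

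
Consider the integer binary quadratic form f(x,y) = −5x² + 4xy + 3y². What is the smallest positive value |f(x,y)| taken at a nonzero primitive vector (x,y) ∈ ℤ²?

river: ρ → (3,8,-1)
river: ρ → (-1,8,3)
river: ρ → (3,4,-5)
river: ρ → (-5,6,2)
river: ρ → (2,6,-5)
river: ρ → (-5,4,3)
closes: descent 0, river 6
min |a| on river = 1

1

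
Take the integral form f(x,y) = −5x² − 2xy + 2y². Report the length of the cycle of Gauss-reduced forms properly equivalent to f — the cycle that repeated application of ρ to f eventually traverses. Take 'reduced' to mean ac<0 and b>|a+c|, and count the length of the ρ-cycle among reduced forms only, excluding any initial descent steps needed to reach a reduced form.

D = 44, ⌊√D⌋ = 6
descent: ρ → (2,6,-1)  [lands on river]
river: ρ → (-1,6,2)
ρ-cycle length = 2 (tail of 1 descent step not counted)

2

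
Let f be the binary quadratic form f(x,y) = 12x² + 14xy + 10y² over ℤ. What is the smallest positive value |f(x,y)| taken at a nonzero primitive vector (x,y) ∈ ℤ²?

translate: b→-10 (≡14 mod 24), so (12,14,10)→(12,-10,8)
flip: (12,-10,8)→(8,10,12)
translate: b→-6 (≡10 mod 16), so (8,10,12)→(8,-6,10)
reduced (well bottom): (8,-6,10) with a≤c, −a<b≤a
well minimum = a = 8

8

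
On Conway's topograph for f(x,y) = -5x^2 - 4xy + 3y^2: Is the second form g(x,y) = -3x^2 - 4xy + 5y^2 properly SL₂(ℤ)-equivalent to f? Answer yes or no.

D₁ = 76, D₂ = 76
river cycle of f (length 6): (3, 4, -5), (-5, 6, 2), (2, 6, -5), (-5, 4, 3), (3, 8, -1), (-1, 8, 3)
river cycle of g (length 6): (5, 4, -3), (-3, 8, 1), (1, 8, -3), (-3, 4, 5), (5, 6, -2), (-2, 6, 5)
cycles differ ⇒ inequivalent

no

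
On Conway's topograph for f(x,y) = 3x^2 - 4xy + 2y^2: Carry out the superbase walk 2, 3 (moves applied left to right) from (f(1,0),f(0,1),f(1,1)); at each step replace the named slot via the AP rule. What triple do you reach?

start (3,2,1) = (f(1,0),f(0,1),f(1,1))
replace slot 2: 2·(3+1) − 2 = 6 → (3,6,1)
replace slot 3: 2·(3+6) − 1 = 17 → (3,6,17)

3,6,17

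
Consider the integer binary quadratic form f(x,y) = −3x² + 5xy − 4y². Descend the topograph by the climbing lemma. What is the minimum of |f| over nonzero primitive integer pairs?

translate: b→1 (≡-5 mod 6), so (3,-5,4)→(3,1,2)
flip: (3,1,2)→(2,-1,3)
reduced (well bottom): (2,-1,3) with a≤c, −a<b≤a
well minimum |f| = |-2| = 2 (negative-definite)

2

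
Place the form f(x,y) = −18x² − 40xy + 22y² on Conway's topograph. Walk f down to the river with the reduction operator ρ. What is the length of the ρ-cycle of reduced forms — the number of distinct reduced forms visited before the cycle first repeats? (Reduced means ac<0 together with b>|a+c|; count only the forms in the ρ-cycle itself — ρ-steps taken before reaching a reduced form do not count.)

D = 3184, ⌊√D⌋ = 56
descent: ρ → (22,40,-18)  [lands on river]
river: ρ → (-18,32,30)
river: ρ → (30,28,-20)
river: ρ → (-20,52,6)
river: ρ → (6,56,-2)
river: ρ → (-2,56,6)
river: ρ → (6,52,-20)
river: ρ → (-20,28,30)
river: ρ → (30,32,-18)
river: ρ → (-18,40,22)
river: ρ → (22,48,-10)
river: ρ → (-10,52,12)
river: ρ → (12,44,-26)
river: ρ → (-26,8,30)
river: ρ → (30,52,-4)
river: ρ → (-4,52,30)
river: ρ → (30,8,-26)
river: ρ → (-26,44,12)
river: ρ → (12,52,-10)
river: ρ → (-10,48,22)
ρ-cycle length = 20 (tail of 1 descent step not counted)

20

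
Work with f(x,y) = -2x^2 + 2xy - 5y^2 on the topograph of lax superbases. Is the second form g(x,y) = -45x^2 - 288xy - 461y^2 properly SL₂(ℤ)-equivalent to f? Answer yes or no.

D₁ = -36, D₂ = -36
f is negative-definite; reduce −f:
−f: translate: b→2 (≡-2 mod 4), so (2,-2,5)→(2,2,5)
−f: reduced (well bottom): (2,2,5) with a≤c, −a<b≤a
flip sign back: reduced form of f is (-2,-2,-5)
g is negative-definite; reduce −g:
−g: translate: b→18 (≡288 mod 90), so (45,288,461)→(45,18,2)
−g: flip: (45,18,2)→(2,-18,45)
−g: translate: b→2 (≡-18 mod 4), so (2,-18,45)→(2,2,5)
−g: reduced (well bottom): (2,2,5) with a≤c, −a<b≤a
flip sign back: reduced form of g is (-2,-2,-5)
reduced forms (-2, -2, -5) vs (-2, -2, -5) ⇒ equivalent

yes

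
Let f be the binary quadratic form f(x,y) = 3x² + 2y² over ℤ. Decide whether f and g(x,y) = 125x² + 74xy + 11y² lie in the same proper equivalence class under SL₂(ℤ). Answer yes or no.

D₁ = -24, D₂ = -24
f: flip: (3,0,2)→(2,0,3)
f: reduced (well bottom): (2,0,3) with a≤c, −a<b≤a
g: flip: (125,74,11)→(11,-74,125)
g: translate: b→-8 (≡-74 mod 22), so (11,-74,125)→(11,-8,2)
g: flip: (11,-8,2)→(2,8,11)
g: translate: b→0 (≡8 mod 4), so (2,8,11)→(2,0,3)
g: reduced (well bottom): (2,0,3) with a≤c, −a<b≤a
reduced forms (2, 0, 3) vs (2, 0, 3) ⇒ equivalent

yes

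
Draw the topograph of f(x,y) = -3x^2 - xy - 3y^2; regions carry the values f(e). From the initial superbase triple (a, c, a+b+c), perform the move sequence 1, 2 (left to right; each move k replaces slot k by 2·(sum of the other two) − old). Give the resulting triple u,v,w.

start (-3,-3,-7) = (f(1,0),f(0,1),f(1,1))
replace slot 1: 2·((-3)+(-7)) − (-3) = -17 → (-17,-3,-7)
replace slot 2: 2·((-17)+(-7)) − (-3) = -45 → (-17,-45,-7)

-17,-45,-7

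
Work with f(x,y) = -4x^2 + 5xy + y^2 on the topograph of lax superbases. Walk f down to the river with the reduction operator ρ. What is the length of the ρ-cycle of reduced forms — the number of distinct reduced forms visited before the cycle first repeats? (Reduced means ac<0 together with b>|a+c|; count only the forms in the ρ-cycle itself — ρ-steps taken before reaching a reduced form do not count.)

D = 41, ⌊√D⌋ = 6
river: ρ → (1,5,-4)
river: ρ → (-4,3,2)
river: ρ → (2,5,-2)
river: ρ → (-2,3,4)
river: ρ → (4,5,-1)
river: ρ → (-1,5,4)
river: ρ → (4,3,-2)
river: ρ → (-2,5,2)
river: ρ → (2,3,-4)
river: ρ → (-4,5,1)
ρ-cycle length = 10 (tail of 0 descent steps not counted)

10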